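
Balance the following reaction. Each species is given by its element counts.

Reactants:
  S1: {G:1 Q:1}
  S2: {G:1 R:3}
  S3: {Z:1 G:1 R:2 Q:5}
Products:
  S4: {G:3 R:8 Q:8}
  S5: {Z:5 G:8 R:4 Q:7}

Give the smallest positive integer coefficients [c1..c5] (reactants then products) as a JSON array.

Coefficients: [6, 6, 5, 3, 1]

Z: 6·0+6·0+5·1 = 5 | 3·0+1·5 = 5
G: 6·1+6·1+5·1 = 17 | 3·3+1·8 = 17
R: 6·0+6·3+5·2 = 28 | 3·8+1·4 = 28
Q: 6·1+6·0+5·5 = 31 | 3·8+1·7 = 31
gcd(6,6,5,3,1) = 1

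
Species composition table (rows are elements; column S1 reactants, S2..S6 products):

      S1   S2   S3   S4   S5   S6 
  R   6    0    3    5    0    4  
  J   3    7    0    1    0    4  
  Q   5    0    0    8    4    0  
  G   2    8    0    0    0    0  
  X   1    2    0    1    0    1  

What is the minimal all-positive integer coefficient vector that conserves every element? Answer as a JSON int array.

R: 4·6 = 24 | 1·0+5·3+1·5+3·0+1·4 = 24
J: 4·3 = 12 | 1·7+5·0+1·1+3·0+1·4 = 12
Q: 4·5 = 20 | 1·0+5·0+1·8+3·4+1·0 = 20
G: 4·2 = 8 | 1·8+5·0+1·0+3·0+1·0 = 8
X: 4·1 = 4 | 1·2+5·0+1·1+3·0+1·1 = 4
gcd(4,1,5,1,3,1) = 1

Coefficients: [4, 1, 5, 1, 3, 1]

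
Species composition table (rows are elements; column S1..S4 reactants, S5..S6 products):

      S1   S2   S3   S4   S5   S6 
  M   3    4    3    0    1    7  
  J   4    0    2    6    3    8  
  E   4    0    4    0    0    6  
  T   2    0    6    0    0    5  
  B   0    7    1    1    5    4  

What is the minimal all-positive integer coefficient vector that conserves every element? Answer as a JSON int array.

M: 4·3+3·4+2·3+3·0 = 30 | 2·1+4·7 = 30
J: 4·4+3·0+2·2+3·6 = 38 | 2·3+4·8 = 38
E: 4·4+3·0+2·4+3·0 = 24 | 2·0+4·6 = 24
T: 4·2+3·0+2·6+3·0 = 20 | 2·0+4·5 = 20
B: 4·0+3·7+2·1+3·1 = 26 | 2·5+4·4 = 26
gcd(4,3,2,3,2,4) = 1

Coefficients: [4, 3, 2, 3, 2, 4]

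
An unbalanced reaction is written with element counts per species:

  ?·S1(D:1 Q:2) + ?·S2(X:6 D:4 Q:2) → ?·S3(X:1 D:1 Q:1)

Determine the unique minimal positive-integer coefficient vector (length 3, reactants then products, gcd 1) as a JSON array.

Coefficients: [2, 1, 6]

X: 2·0+1·6 = 6 | 6·1 = 6
D: 2·1+1·4 = 6 | 6·1 = 6
Q: 2·2+1·2 = 6 | 6·1 = 6
gcd(2,1,6) = 1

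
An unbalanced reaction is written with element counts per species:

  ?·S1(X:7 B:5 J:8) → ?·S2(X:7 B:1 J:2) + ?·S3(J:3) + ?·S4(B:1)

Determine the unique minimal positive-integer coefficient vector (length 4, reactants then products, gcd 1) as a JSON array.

Coefficients: [1, 1, 2, 4]

X: 1·7 = 7 | 1·7+2·0+4·0 = 7
B: 1·5 = 5 | 1·1+2·0+4·1 = 5
J: 1·8 = 8 | 1·2+2·3+4·0 = 8
gcd(1,1,2,4) = 1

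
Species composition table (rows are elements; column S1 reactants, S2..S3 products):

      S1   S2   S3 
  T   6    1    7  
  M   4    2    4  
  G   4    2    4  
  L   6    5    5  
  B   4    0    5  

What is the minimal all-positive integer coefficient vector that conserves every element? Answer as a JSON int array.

T: 5·6 = 30 | 2·1+4·7 = 30
M: 5·4 = 20 | 2·2+4·4 = 20
G: 5·4 = 20 | 2·2+4·4 = 20
L: 5·6 = 30 | 2·5+4·5 = 30
B: 5·4 = 20 | 2·0+4·5 = 20
gcd(5,2,4) = 1

Coefficients: [5, 2, 4]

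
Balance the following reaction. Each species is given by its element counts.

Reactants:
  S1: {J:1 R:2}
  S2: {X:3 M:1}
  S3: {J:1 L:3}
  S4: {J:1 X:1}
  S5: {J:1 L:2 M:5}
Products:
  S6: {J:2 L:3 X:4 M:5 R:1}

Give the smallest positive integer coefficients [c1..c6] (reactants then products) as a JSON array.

Coefficients: [2, 5, 2, 1, 3, 4]

J: 2·1+5·0+2·1+1·1+3·1 = 8 | 4·2 = 8
L: 2·0+5·0+2·3+1·0+3·2 = 12 | 4·3 = 12
X: 2·0+5·3+2·0+1·1+3·0 = 16 | 4·4 = 16
M: 2·0+5·1+2·0+1·0+3·5 = 20 | 4·5 = 20
R: 2·2+5·0+2·0+1·0+3·0 = 4 | 4·1 = 4
gcd(2,5,2,1,3,4) = 1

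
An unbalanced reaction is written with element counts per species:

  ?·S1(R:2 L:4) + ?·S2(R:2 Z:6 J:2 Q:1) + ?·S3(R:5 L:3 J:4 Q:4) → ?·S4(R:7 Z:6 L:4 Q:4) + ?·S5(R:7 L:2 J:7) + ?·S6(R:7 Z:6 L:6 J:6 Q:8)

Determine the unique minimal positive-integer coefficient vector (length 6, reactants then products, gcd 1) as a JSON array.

R: 2·2+4·2+6·5 = 42 | 1·7+2·7+3·7 = 42
Z: 2·0+4·6+6·0 = 24 | 1·6+2·0+3·6 = 24
L: 2·4+4·0+6·3 = 26 | 1·4+2·2+3·6 = 26
J: 2·0+4·2+6·4 = 32 | 1·0+2·7+3·6 = 32
Q: 2·0+4·1+6·4 = 28 | 1·4+2·0+3·8 = 28
gcd(2,4,6,1,2,3) = 1

Coefficients: [2, 4, 6, 1, 2, 3]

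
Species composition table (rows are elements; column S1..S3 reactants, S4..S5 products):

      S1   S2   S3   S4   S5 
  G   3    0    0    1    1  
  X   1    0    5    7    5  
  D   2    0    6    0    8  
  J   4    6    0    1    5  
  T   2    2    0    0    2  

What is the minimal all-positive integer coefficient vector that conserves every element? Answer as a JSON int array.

G: 2·3+3·0+6·0 = 6 | 1·1+5·1 = 6
X: 2·1+3·0+6·5 = 32 | 1·7+5·5 = 32
D: 2·2+3·0+6·6 = 40 | 1·0+5·8 = 40
J: 2·4+3·6+6·0 = 26 | 1·1+5·5 = 26
T: 2·2+3·2+6·0 = 10 | 1·0+5·2 = 10
gcd(2,3,6,1,5) = 1

Coefficients: [2, 3, 6, 1, 5]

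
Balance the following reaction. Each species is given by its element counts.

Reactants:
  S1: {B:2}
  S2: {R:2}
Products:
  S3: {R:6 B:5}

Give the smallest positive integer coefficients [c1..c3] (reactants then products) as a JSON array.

R: 5·0+6·2 = 12 | 2·6 = 12
B: 5·2+6·0 = 10 | 2·5 = 10
gcd(5,6,2) = 1

Coefficients: [5, 6, 2]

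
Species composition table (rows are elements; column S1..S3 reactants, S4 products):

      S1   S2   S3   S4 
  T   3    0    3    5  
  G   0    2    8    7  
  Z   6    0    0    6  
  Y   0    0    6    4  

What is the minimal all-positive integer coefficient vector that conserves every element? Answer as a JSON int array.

Coefficients: [6, 5, 4, 6]

T: 6·3+5·0+4·3 = 30 | 6·5 = 30
G: 6·0+5·2+4·8 = 42 | 6·7 = 42
Z: 6·6+5·0+4·0 = 36 | 6·6 = 36
Y: 6·0+5·0+4·6 = 24 | 6·4 = 24
gcd(6,5,4,6) = 1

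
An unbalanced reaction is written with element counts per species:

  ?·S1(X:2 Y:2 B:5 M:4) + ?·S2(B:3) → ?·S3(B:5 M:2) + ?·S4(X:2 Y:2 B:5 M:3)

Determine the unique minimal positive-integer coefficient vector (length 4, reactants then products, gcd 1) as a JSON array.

X: 6·2+5·0 = 12 | 3·0+6·2 = 12
Y: 6·2+5·0 = 12 | 3·0+6·2 = 12
B: 6·5+5·3 = 45 | 3·5+6·5 = 45
M: 6·4+5·0 = 24 | 3·2+6·3 = 24
gcd(6,5,3,6) = 1

Coefficients: [6, 5, 3, 6]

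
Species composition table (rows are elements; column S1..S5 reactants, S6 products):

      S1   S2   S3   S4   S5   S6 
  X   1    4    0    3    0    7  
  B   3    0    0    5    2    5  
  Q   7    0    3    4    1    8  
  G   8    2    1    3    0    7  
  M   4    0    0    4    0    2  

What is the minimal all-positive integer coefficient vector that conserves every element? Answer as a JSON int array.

X: 1·1+6·4+5·0+1·3+6·0 = 28 | 4·7 = 28
B: 1·3+6·0+5·0+1·5+6·2 = 20 | 4·5 = 20
Q: 1·7+6·0+5·3+1·4+6·1 = 32 | 4·8 = 32
G: 1·8+6·2+5·1+1·3+6·0 = 28 | 4·7 = 28
M: 1·4+6·0+5·0+1·4+6·0 = 8 | 4·2 = 8
gcd(1,6,5,1,6,4) = 1

Coefficients: [1, 6, 5, 1, 6, 4]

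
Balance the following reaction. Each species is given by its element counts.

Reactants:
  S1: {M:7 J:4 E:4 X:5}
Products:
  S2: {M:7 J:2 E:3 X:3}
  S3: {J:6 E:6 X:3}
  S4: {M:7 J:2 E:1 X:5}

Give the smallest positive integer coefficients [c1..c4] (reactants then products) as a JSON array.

Coefficients: [6, 3, 2, 3]

M: 6·7 = 42 | 3·7+2·0+3·7 = 42
J: 6·4 = 24 | 3·2+2·6+3·2 = 24
E: 6·4 = 24 | 3·3+2·6+3·1 = 24
X: 6·5 = 30 | 3·3+2·3+3·5 = 30
gcd(6,3,2,3) = 1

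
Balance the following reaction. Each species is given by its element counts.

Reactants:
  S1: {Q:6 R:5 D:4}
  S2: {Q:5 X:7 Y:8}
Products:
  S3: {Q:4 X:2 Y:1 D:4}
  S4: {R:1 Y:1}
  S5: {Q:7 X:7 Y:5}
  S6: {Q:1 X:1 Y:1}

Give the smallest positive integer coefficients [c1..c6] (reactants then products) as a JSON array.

Q: 1·6+2·5 = 16 | 1·4+5·0+1·7+5·1 = 16
X: 1·0+2·7 = 14 | 1·2+5·0+1·7+5·1 = 14
R: 1·5+2·0 = 5 | 1·0+5·1+1·0+5·0 = 5
Y: 1·0+2·8 = 16 | 1·1+5·1+1·5+5·1 = 16
D: 1·4+2·0 = 4 | 1·4+5·0+1·0+5·0 = 4
gcd(1,2,1,5,1,5) = 1

Coefficients: [1, 2, 1, 5, 1, 5]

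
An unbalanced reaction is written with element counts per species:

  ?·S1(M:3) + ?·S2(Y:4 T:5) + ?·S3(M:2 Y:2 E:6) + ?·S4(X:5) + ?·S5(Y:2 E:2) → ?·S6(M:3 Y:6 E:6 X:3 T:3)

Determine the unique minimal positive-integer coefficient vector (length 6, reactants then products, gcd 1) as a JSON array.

Coefficients: [3, 3, 3, 3, 6, 5]

M: 3·3+3·0+3·2+3·0+6·0 = 15 | 5·3 = 15
Y: 3·0+3·4+3·2+3·0+6·2 = 30 | 5·6 = 30
E: 3·0+3·0+3·6+3·0+6·2 = 30 | 5·6 = 30
X: 3·0+3·0+3·0+3·5+6·0 = 15 | 5·3 = 15
T: 3·0+3·5+3·0+3·0+6·0 = 15 | 5·3 = 15
gcd(3,3,3,3,6,5) = 1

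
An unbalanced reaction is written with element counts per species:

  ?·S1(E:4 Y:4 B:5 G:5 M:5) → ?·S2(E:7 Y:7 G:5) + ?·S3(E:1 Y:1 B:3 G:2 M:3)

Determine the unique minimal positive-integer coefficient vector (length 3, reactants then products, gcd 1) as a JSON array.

E: 3·4 = 12 | 1·7+5·1 = 12
Y: 3·4 = 12 | 1·7+5·1 = 12
B: 3·5 = 15 | 1·0+5·3 = 15
G: 3·5 = 15 | 1·5+5·2 = 15
M: 3·5 = 15 | 1·0+5·3 = 15
gcd(3,1,5) = 1

Coefficients: [3, 1, 5]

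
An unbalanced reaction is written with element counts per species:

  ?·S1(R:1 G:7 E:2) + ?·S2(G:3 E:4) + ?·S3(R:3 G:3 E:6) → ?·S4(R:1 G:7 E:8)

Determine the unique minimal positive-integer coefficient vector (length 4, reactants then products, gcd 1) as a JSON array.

R: 1·1+6·0+1·3 = 4 | 4·1 = 4
G: 1·7+6·3+1·3 = 28 | 4·7 = 28
E: 1·2+6·4+1·6 = 32 | 4·8 = 32
gcd(1,6,1,4) = 1

Coefficients: [1, 6, 1, 4]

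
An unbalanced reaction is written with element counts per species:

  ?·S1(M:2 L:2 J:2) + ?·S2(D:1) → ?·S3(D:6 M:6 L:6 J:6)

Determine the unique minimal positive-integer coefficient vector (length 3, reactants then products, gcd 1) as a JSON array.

Coefficients: [3, 6, 1]

D: 3·0+6·1 = 6 | 1·6 = 6
M: 3·2+6·0 = 6 | 1·6 = 6
L: 3·2+6·0 = 6 | 1·6 = 6
J: 3·2+6·0 = 6 | 1·6 = 6
gcd(3,6,1) = 1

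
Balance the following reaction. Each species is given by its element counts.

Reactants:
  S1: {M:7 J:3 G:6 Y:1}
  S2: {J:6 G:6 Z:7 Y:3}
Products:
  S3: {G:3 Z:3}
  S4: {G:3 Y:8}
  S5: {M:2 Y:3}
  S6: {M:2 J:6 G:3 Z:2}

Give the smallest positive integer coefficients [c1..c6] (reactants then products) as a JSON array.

M: 2·7+4·0 = 14 | 6·0+1·0+2·2+5·2 = 14
J: 2·3+4·6 = 30 | 6·0+1·0+2·0+5·6 = 30
G: 2·6+4·6 = 36 | 6·3+1·3+2·0+5·3 = 36
Z: 2·0+4·7 = 28 | 6·3+1·0+2·0+5·2 = 28
Y: 2·1+4·3 = 14 | 6·0+1·8+2·3+5·0 = 14
gcd(2,4,6,1,2,5) = 1

Coefficients: [2, 4, 6, 1, 2, 5]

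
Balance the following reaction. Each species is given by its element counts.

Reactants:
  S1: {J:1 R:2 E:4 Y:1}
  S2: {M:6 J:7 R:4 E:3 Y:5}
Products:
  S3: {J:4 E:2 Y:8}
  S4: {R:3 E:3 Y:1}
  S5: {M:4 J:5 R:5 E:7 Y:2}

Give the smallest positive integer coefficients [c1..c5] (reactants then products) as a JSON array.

M: 5·0+2·6 = 12 | 1·0+1·0+3·4 = 12
J: 5·1+2·7 = 19 | 1·4+1·0+3·5 = 19
R: 5·2+2·4 = 18 | 1·0+1·3+3·5 = 18
E: 5·4+2·3 = 26 | 1·2+1·3+3·7 = 26
Y: 5·1+2·5 = 15 | 1·8+1·1+3·2 = 15
gcd(5,2,1,1,3) = 1

Coefficients: [5, 2, 1, 1, 3]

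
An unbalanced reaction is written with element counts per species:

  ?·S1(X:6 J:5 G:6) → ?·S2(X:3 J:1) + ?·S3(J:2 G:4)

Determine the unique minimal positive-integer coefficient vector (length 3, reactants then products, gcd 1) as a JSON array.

Coefficients: [2, 4, 3]

X: 2·6 = 12 | 4·3+3·0 = 12
J: 2·5 = 10 | 4·1+3·2 = 10
G: 2·6 = 12 | 4·0+3·4 = 12
gcd(2,4,3) = 1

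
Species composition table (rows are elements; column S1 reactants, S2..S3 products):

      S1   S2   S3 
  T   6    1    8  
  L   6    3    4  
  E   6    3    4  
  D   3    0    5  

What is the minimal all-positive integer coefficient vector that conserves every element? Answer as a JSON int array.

Coefficients: [5, 6, 3]

T: 5·6 = 30 | 6·1+3·8 = 30
L: 5·6 = 30 | 6·3+3·4 = 30
E: 5·6 = 30 | 6·3+3·4 = 30
D: 5·3 = 15 | 6·0+3·5 = 15
gcd(5,6,3) = 1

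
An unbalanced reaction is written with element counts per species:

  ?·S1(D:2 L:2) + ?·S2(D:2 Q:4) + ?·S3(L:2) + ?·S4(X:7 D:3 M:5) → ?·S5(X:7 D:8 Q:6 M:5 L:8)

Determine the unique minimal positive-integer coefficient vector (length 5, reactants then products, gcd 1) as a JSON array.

Coefficients: [2, 3, 6, 2, 2]

X: 2·0+3·0+6·0+2·7 = 14 | 2·7 = 14
D: 2·2+3·2+6·0+2·3 = 16 | 2·8 = 16
Q: 2·0+3·4+6·0+2·0 = 12 | 2·6 = 12
M: 2·0+3·0+6·0+2·5 = 10 | 2·5 = 10
L: 2·2+3·0+6·2+2·0 = 16 | 2·8 = 16
gcd(2,3,6,2,2) = 1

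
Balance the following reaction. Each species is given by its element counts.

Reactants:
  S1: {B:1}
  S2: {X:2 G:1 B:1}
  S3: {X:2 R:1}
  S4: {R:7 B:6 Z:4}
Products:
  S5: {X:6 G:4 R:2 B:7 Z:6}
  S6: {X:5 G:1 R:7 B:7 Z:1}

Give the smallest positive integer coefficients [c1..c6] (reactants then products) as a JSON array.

Coefficients: [3, 6, 2, 2, 1, 2]

X: 3·0+6·2+2·2+2·0 = 16 | 1·6+2·5 = 16
G: 3·0+6·1+2·0+2·0 = 6 | 1·4+2·1 = 6
R: 3·0+6·0+2·1+2·7 = 16 | 1·2+2·7 = 16
B: 3·1+6·1+2·0+2·6 = 21 | 1·7+2·7 = 21
Z: 3·0+6·0+2·0+2·4 = 8 | 1·6+2·1 = 8
gcd(3,6,2,2,1,2) = 1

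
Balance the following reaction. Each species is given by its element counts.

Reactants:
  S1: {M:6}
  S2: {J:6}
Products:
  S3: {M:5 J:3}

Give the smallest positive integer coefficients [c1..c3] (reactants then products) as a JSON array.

M: 5·6+3·0 = 30 | 6·5 = 30
J: 5·0+3·6 = 18 | 6·3 = 18
gcd(5,3,6) = 1

Coefficients: [5, 3, 6]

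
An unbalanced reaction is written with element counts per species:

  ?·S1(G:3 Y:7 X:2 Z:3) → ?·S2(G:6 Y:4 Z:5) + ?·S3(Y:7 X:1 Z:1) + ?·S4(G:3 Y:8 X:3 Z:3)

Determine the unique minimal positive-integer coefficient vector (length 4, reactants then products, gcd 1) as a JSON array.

G: 5·3 = 15 | 1·6+1·0+3·3 = 15
Y: 5·7 = 35 | 1·4+1·7+3·8 = 35
X: 5·2 = 10 | 1·0+1·1+3·3 = 10
Z: 5·3 = 15 | 1·5+1·1+3·3 = 15
gcd(5,1,1,3) = 1

Coefficients: [5, 1, 1, 3]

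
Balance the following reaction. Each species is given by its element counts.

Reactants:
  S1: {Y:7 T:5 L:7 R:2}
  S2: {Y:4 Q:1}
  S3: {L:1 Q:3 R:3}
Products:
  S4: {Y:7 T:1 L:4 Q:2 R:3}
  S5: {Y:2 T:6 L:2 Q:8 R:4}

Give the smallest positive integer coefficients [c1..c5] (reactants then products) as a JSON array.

Y: 2·7+4·4+4·0 = 30 | 4·7+1·2 = 30
T: 2·5+4·0+4·0 = 10 | 4·1+1·6 = 10
L: 2·7+4·0+4·1 = 18 | 4·4+1·2 = 18
Q: 2·0+4·1+4·3 = 16 | 4·2+1·8 = 16
R: 2·2+4·0+4·3 = 16 | 4·3+1·4 = 16
gcd(2,4,4,4,1) = 1

Coefficients: [2, 4, 4, 4, 1]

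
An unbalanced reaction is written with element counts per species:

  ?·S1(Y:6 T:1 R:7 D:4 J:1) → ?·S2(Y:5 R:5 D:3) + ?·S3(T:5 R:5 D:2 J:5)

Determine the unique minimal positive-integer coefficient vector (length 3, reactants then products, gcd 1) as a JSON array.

Coefficients: [5, 6, 1]

Y: 5·6 = 30 | 6·5+1·0 = 30
T: 5·1 = 5 | 6·0+1·5 = 5
R: 5·7 = 35 | 6·5+1·5 = 35
D: 5·4 = 20 | 6·3+1·2 = 20
J: 5·1 = 5 | 6·0+1·5 = 5
gcd(5,6,1) = 1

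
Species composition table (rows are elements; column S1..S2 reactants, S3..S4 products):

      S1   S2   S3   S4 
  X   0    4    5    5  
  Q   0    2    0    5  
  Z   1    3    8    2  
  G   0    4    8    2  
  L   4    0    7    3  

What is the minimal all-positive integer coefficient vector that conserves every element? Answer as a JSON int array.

X: 5·0+5·4 = 20 | 2·5+2·5 = 20
Q: 5·0+5·2 = 10 | 2·0+2·5 = 10
Z: 5·1+5·3 = 20 | 2·8+2·2 = 20
G: 5·0+5·4 = 20 | 2·8+2·2 = 20
L: 5·4+5·0 = 20 | 2·7+2·3 = 20
gcd(5,5,2,2) = 1

Coefficients: [5, 5, 2, 2]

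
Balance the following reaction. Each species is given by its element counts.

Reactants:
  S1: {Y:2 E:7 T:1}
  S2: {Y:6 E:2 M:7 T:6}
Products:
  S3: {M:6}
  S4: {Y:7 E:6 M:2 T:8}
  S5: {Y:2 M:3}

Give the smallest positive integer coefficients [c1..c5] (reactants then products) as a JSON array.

Y: 2·2+5·6 = 34 | 3·0+4·7+3·2 = 34
E: 2·7+5·2 = 24 | 3·0+4·6+3·0 = 24
M: 2·0+5·7 = 35 | 3·6+4·2+3·3 = 35
T: 2·1+5·6 = 32 | 3·0+4·8+3·0 = 32
gcd(2,5,3,4,3) = 1

Coefficients: [2, 5, 3, 4, 3]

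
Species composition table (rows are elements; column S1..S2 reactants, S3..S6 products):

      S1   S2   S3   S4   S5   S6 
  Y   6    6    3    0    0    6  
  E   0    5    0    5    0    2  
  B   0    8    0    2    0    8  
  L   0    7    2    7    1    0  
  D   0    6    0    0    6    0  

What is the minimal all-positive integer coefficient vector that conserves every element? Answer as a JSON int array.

Y: 1·6+6·6 = 42 | 4·3+4·0+6·0+5·6 = 42
E: 1·0+6·5 = 30 | 4·0+4·5+6·0+5·2 = 30
B: 1·0+6·8 = 48 | 4·0+4·2+6·0+5·8 = 48
L: 1·0+6·7 = 42 | 4·2+4·7+6·1+5·0 = 42
D: 1·0+6·6 = 36 | 4·0+4·0+6·6+5·0 = 36
gcd(1,6,4,4,6,5) = 1

Coefficients: [1, 6, 4, 4, 6, 5]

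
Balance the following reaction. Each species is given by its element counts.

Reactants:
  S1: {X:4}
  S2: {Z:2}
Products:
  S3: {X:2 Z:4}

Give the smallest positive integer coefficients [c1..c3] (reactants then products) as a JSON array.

X: 1·4+4·0 = 4 | 2·2 = 4
Z: 1·0+4·2 = 8 | 2·4 = 8
gcd(1,4,2) = 1

Coefficients: [1, 4, 2]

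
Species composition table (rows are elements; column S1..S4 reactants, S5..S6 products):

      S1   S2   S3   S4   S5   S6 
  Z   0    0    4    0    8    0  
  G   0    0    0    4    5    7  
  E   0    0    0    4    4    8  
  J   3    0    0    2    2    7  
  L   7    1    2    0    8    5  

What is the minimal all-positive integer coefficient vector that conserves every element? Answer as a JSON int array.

Coefficients: [1, 2, 2, 3, 1, 1]

Z: 1·0+2·0+2·4+3·0 = 8 | 1·8+1·0 = 8
G: 1·0+2·0+2·0+3·4 = 12 | 1·5+1·7 = 12
E: 1·0+2·0+2·0+3·4 = 12 | 1·4+1·8 = 12
J: 1·3+2·0+2·0+3·2 = 9 | 1·2+1·7 = 9
L: 1·7+2·1+2·2+3·0 = 13 | 1·8+1·5 = 13
gcd(1,2,2,3,1,1) = 1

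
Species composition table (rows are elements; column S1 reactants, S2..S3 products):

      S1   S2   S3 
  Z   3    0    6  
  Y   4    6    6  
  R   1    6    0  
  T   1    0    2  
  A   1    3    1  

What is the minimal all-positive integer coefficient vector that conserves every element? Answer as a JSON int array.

Z: 6·3 = 18 | 1·0+3·6 = 18
Y: 6·4 = 24 | 1·6+3·6 = 24
R: 6·1 = 6 | 1·6+3·0 = 6
T: 6·1 = 6 | 1·0+3·2 = 6
A: 6·1 = 6 | 1·3+3·1 = 6
gcd(6,1,3) = 1

Coefficients: [6, 1, 3]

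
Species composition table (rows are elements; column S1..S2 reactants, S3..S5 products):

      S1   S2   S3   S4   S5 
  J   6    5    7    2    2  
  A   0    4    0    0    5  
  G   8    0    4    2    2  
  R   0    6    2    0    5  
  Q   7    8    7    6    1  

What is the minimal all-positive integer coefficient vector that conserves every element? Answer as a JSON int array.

J: 5·6+5·5 = 55 | 5·7+6·2+4·2 = 55
A: 5·0+5·4 = 20 | 5·0+6·0+4·5 = 20
G: 5·8+5·0 = 40 | 5·4+6·2+4·2 = 40
R: 5·0+5·6 = 30 | 5·2+6·0+4·5 = 30
Q: 5·7+5·8 = 75 | 5·7+6·6+4·1 = 75
gcd(5,5,5,6,4) = 1

Coefficients: [5, 5, 5, 6, 4]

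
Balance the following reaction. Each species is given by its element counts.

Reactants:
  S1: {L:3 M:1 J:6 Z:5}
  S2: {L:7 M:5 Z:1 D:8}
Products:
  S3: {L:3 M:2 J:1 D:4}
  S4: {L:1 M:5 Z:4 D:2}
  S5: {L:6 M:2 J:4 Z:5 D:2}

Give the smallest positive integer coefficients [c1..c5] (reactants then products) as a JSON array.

L: 3·3+4·7 = 37 | 6·3+1·1+3·6 = 37
M: 3·1+4·5 = 23 | 6·2+1·5+3·2 = 23
J: 3·6+4·0 = 18 | 6·1+1·0+3·4 = 18
Z: 3·5+4·1 = 19 | 6·0+1·4+3·5 = 19
D: 3·0+4·8 = 32 | 6·4+1·2+3·2 = 32
gcd(3,4,6,1,3) = 1

Coefficients: [3, 4, 6, 1, 3]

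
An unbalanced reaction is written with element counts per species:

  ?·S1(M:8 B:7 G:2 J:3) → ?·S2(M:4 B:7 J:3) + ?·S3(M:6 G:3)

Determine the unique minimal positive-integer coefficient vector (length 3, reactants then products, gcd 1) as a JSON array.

Coefficients: [3, 3, 2]

M: 3·8 = 24 | 3·4+2·6 = 24
B: 3·7 = 21 | 3·7+2·0 = 21
G: 3·2 = 6 | 3·0+2·3 = 6
J: 3·3 = 9 | 3·3+2·0 = 9
gcd(3,3,2) = 1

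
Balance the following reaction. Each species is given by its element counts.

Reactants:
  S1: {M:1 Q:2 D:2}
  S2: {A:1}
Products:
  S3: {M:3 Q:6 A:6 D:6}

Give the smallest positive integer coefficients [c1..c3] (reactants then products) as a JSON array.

Coefficients: [3, 6, 1]

M: 3·1+6·0 = 3 | 1·3 = 3
Q: 3·2+6·0 = 6 | 1·6 = 6
A: 3·0+6·1 = 6 | 1·6 = 6
D: 3·2+6·0 = 6 | 1·6 = 6
gcd(3,6,1) = 1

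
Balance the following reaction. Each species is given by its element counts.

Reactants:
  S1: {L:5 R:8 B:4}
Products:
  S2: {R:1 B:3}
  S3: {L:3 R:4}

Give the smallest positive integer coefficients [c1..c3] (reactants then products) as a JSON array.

L: 3·5 = 15 | 4·0+5·3 = 15
R: 3·8 = 24 | 4·1+5·4 = 24
B: 3·4 = 12 | 4·3+5·0 = 12
gcd(3,4,5) = 1

Coefficients: [3, 4, 5]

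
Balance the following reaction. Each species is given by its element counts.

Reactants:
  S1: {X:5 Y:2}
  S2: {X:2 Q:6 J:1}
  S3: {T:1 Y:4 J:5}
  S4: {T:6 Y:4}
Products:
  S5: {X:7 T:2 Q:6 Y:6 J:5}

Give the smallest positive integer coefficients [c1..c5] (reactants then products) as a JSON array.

Coefficients: [5, 5, 4, 1, 5]

X: 5·5+5·2+4·0+1·0 = 35 | 5·7 = 35
T: 5·0+5·0+4·1+1·6 = 10 | 5·2 = 10
Q: 5·0+5·6+4·0+1·0 = 30 | 5·6 = 30
Y: 5·2+5·0+4·4+1·4 = 30 | 5·6 = 30
J: 5·0+5·1+4·5+1·0 = 25 | 5·5 = 25
gcd(5,5,4,1,5) = 1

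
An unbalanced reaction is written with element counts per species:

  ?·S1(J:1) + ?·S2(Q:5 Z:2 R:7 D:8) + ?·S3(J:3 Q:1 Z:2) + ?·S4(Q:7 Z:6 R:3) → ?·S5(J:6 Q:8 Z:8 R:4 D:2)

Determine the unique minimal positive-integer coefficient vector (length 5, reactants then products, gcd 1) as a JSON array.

Coefficients: [6, 1, 6, 3, 4]

J: 6·1+1·0+6·3+3·0 = 24 | 4·6 = 24
Q: 6·0+1·5+6·1+3·7 = 32 | 4·8 = 32
Z: 6·0+1·2+6·2+3·6 = 32 | 4·8 = 32
R: 6·0+1·7+6·0+3·3 = 16 | 4·4 = 16
D: 6·0+1·8+6·0+3·0 = 8 | 4·2 = 8
gcd(6,1,6,3,4) = 1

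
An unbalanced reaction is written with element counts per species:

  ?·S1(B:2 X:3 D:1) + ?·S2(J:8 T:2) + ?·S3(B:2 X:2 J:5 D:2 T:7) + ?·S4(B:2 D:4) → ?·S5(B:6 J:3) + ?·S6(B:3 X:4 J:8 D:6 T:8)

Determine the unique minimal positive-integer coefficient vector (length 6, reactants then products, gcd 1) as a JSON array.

B: 4·2+3·0+6·2+5·2 = 30 | 2·6+6·3 = 30
X: 4·3+3·0+6·2+5·0 = 24 | 2·0+6·4 = 24
J: 4·0+3·8+6·5+5·0 = 54 | 2·3+6·8 = 54
D: 4·1+3·0+6·2+5·4 = 36 | 2·0+6·6 = 36
T: 4·0+3·2+6·7+5·0 = 48 | 2·0+6·8 = 48
gcd(4,3,6,5,2,6) = 1

Coefficients: [4, 3, 6, 5, 2, 6]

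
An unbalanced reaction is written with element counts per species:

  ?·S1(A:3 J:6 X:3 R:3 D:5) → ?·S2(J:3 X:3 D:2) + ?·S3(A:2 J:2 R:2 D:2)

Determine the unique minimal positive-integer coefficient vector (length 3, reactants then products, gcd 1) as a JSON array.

Coefficients: [2, 2, 3]

A: 2·3 = 6 | 2·0+3·2 = 6
J: 2·6 = 12 | 2·3+3·2 = 12
X: 2·3 = 6 | 2·3+3·0 = 6
R: 2·3 = 6 | 2·0+3·2 = 6
D: 2·5 = 10 | 2·2+3·2 = 10
gcd(2,2,3) = 1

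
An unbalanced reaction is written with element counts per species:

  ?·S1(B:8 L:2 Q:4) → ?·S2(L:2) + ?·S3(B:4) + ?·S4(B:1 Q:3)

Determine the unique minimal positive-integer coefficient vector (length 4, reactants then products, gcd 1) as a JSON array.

Coefficients: [3, 3, 5, 4]

B: 3·8 = 24 | 3·0+5·4+4·1 = 24
L: 3·2 = 6 | 3·2+5·0+4·0 = 6
Q: 3·4 = 12 | 3·0+5·0+4·3 = 12
gcd(3,3,5,4) = 1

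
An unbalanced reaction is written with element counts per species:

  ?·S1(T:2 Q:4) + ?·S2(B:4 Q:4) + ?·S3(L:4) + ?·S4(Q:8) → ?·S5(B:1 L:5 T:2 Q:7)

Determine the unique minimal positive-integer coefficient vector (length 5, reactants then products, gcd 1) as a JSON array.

B: 4·0+1·4+5·0+1·0 = 4 | 4·1 = 4
L: 4·0+1·0+5·4+1·0 = 20 | 4·5 = 20
T: 4·2+1·0+5·0+1·0 = 8 | 4·2 = 8
Q: 4·4+1·4+5·0+1·8 = 28 | 4·7 = 28
gcd(4,1,5,1,4) = 1

Coefficients: [4, 1, 5, 1, 4]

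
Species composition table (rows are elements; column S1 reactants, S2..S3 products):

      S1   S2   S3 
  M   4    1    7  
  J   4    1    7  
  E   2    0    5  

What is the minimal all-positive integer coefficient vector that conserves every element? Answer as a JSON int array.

Coefficients: [5, 6, 2]

M: 5·4 = 20 | 6·1+2·7 = 20
J: 5·4 = 20 | 6·1+2·7 = 20
E: 5·2 = 10 | 6·0+2·5 = 10
gcd(5,6,2) = 1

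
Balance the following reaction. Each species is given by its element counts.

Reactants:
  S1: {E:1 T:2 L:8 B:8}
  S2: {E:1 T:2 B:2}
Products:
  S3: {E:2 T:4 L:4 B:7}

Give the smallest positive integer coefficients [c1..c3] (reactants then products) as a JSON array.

Coefficients: [1, 3, 2]

E: 1·1+3·1 = 4 | 2·2 = 4
T: 1·2+3·2 = 8 | 2·4 = 8
L: 1·8+3·0 = 8 | 2·4 = 8
B: 1·8+3·2 = 14 | 2·7 = 14
gcd(1,3,2) = 1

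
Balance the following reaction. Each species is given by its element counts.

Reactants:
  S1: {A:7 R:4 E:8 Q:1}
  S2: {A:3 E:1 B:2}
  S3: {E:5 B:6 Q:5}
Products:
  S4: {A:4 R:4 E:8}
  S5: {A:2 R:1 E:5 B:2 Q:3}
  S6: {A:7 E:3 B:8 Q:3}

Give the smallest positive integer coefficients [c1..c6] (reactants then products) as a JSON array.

A: 3·7+3·3+3·0 = 30 | 2·4+4·2+2·7 = 30
R: 3·4+3·0+3·0 = 12 | 2·4+4·1+2·0 = 12
E: 3·8+3·1+3·5 = 42 | 2·8+4·5+2·3 = 42
B: 3·0+3·2+3·6 = 24 | 2·0+4·2+2·8 = 24
Q: 3·1+3·0+3·5 = 18 | 2·0+4·3+2·3 = 18
gcd(3,3,3,2,4,2) = 1

Coefficients: [3, 3, 3, 2, 4, 2]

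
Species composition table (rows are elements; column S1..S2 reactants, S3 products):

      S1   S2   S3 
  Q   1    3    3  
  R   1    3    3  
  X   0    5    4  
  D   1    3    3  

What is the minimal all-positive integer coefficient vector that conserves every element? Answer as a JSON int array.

Coefficients: [3, 4, 5]

Q: 3·1+4·3 = 15 | 5·3 = 15
R: 3·1+4·3 = 15 | 5·3 = 15
X: 3·0+4·5 = 20 | 5·4 = 20
D: 3·1+4·3 = 15 | 5·3 = 15
gcd(3,4,5) = 1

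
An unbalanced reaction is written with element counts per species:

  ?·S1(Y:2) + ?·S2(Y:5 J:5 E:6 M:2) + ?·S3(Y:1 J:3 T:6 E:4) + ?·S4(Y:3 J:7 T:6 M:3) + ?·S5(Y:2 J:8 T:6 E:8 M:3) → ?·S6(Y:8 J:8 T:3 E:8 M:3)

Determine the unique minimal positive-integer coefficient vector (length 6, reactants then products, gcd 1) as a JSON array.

Y: 6·2+6·5+1·1+1·3+1·2 = 48 | 6·8 = 48
J: 6·0+6·5+1·3+1·7+1·8 = 48 | 6·8 = 48
T: 6·0+6·0+1·6+1·6+1·6 = 18 | 6·3 = 18
E: 6·0+6·6+1·4+1·0+1·8 = 48 | 6·8 = 48
M: 6·0+6·2+1·0+1·3+1·3 = 18 | 6·3 = 18
gcd(6,6,1,1,1,6) = 1

Coefficients: [6, 6, 1, 1, 1, 6]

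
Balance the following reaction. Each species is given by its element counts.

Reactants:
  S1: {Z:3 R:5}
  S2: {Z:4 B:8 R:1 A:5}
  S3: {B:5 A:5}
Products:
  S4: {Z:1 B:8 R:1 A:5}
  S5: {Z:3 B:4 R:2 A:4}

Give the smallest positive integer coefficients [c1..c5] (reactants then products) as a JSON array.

Coefficients: [2, 3, 4, 3, 5]

Z: 2·3+3·4+4·0 = 18 | 3·1+5·3 = 18
B: 2·0+3·8+4·5 = 44 | 3·8+5·4 = 44
R: 2·5+3·1+4·0 = 13 | 3·1+5·2 = 13
A: 2·0+3·5+4·5 = 35 | 3·5+5·4 = 35
gcd(2,3,4,3,5) = 1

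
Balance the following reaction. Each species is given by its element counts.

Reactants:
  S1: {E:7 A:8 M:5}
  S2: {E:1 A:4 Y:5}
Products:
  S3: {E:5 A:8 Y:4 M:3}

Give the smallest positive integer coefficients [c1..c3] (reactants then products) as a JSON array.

Coefficients: [3, 4, 5]

E: 3·7+4·1 = 25 | 5·5 = 25
A: 3·8+4·4 = 40 | 5·8 = 40
Y: 3·0+4·5 = 20 | 5·4 = 20
M: 3·5+4·0 = 15 | 5·3 = 15
gcd(3,4,5) = 1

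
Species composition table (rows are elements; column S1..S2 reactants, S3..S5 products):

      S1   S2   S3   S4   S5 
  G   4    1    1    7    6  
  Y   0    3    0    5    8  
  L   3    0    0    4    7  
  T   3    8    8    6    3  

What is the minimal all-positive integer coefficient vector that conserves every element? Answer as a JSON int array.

Coefficients: [5, 6, 6, 2, 1]

G: 5·4+6·1 = 26 | 6·1+2·7+1·6 = 26
Y: 5·0+6·3 = 18 | 6·0+2·5+1·8 = 18
L: 5·3+6·0 = 15 | 6·0+2·4+1·7 = 15
T: 5·3+6·8 = 63 | 6·8+2·6+1·3 = 63
gcd(5,6,6,2,1) = 1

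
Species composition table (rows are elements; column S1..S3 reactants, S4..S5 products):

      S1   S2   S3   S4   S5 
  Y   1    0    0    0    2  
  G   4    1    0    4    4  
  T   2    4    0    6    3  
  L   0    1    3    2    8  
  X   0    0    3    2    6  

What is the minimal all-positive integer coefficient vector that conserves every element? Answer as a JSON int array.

Y: 4·1+4·0+6·0 = 4 | 3·0+2·2 = 4
G: 4·4+4·1+6·0 = 20 | 3·4+2·4 = 20
T: 4·2+4·4+6·0 = 24 | 3·6+2·3 = 24
L: 4·0+4·1+6·3 = 22 | 3·2+2·8 = 22
X: 4·0+4·0+6·3 = 18 | 3·2+2·6 = 18
gcd(4,4,6,3,2) = 1

Coefficients: [4, 4, 6, 3, 2]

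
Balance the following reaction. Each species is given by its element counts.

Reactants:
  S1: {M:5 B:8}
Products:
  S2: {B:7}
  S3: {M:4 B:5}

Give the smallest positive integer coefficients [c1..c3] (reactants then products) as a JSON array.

M: 4·5 = 20 | 1·0+5·4 = 20
B: 4·8 = 32 | 1·7+5·5 = 32
gcd(4,1,5) = 1

Coefficients: [4, 1, 5]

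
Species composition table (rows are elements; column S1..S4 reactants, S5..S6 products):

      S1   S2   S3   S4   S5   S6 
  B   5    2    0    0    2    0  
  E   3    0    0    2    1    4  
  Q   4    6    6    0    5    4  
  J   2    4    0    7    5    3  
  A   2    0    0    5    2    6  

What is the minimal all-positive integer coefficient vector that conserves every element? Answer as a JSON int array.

Coefficients: [2, 1, 4, 4, 6, 2]

B: 2·5+1·2+4·0+4·0 = 12 | 6·2+2·0 = 12
E: 2·3+1·0+4·0+4·2 = 14 | 6·1+2·4 = 14
Q: 2·4+1·6+4·6+4·0 = 38 | 6·5+2·4 = 38
J: 2·2+1·4+4·0+4·7 = 36 | 6·5+2·3 = 36
A: 2·2+1·0+4·0+4·5 = 24 | 6·2+2·6 = 24
gcd(2,1,4,4,6,2) = 1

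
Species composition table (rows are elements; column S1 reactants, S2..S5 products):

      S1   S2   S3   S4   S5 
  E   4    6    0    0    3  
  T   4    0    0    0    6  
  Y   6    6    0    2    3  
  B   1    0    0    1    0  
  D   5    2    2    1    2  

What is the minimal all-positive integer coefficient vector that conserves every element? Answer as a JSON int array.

Coefficients: [3, 1, 3, 3, 2]

E: 3·4 = 12 | 1·6+3·0+3·0+2·3 = 12
T: 3·4 = 12 | 1·0+3·0+3·0+2·6 = 12
Y: 3·6 = 18 | 1·6+3·0+3·2+2·3 = 18
B: 3·1 = 3 | 1·0+3·0+3·1+2·0 = 3
D: 3·5 = 15 | 1·2+3·2+3·1+2·2 = 15
gcd(3,1,3,3,2) = 1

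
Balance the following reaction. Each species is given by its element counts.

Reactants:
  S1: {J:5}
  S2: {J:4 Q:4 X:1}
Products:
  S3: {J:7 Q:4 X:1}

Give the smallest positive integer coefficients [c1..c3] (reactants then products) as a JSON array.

J: 3·5+5·4 = 35 | 5·7 = 35
Q: 3·0+5·4 = 20 | 5·4 = 20
X: 3·0+5·1 = 5 | 5·1 = 5
gcd(3,5,5) = 1

Coefficients: [3, 5, 5]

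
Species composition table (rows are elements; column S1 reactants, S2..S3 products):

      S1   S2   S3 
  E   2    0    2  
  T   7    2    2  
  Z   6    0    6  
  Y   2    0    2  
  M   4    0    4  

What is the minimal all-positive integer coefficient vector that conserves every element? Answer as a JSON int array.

Coefficients: [2, 5, 2]

E: 2·2 = 4 | 5·0+2·2 = 4
T: 2·7 = 14 | 5·2+2·2 = 14
Z: 2·6 = 12 | 5·0+2·6 = 12
Y: 2·2 = 4 | 5·0+2·2 = 4
M: 2·4 = 8 | 5·0+2·4 = 8
gcd(2,5,2) = 1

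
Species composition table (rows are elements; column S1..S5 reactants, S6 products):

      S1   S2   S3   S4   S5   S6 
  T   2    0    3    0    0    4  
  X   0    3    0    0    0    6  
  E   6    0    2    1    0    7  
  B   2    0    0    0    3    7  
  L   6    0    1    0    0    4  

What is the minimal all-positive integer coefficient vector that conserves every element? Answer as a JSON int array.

T: 1·2+4·0+2·3+4·0+4·0 = 8 | 2·4 = 8
X: 1·0+4·3+2·0+4·0+4·0 = 12 | 2·6 = 12
E: 1·6+4·0+2·2+4·1+4·0 = 14 | 2·7 = 14
B: 1·2+4·0+2·0+4·0+4·3 = 14 | 2·7 = 14
L: 1·6+4·0+2·1+4·0+4·0 = 8 | 2·4 = 8
gcd(1,4,2,4,4,2) = 1

Coefficients: [1, 4, 2, 4, 4, 2]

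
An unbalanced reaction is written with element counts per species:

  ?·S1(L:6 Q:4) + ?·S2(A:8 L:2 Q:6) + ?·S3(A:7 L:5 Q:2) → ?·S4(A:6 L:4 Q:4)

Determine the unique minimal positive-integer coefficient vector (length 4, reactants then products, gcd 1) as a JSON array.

A: 1·0+2·8+2·7 = 30 | 5·6 = 30
L: 1·6+2·2+2·5 = 20 | 5·4 = 20
Q: 1·4+2·6+2·2 = 20 | 5·4 = 20
gcd(1,2,2,5) = 1

Coefficients: [1, 2, 2, 5]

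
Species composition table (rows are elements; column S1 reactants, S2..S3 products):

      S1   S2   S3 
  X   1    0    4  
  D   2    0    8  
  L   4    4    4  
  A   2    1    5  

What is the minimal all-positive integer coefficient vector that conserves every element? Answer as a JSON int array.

X: 4·1 = 4 | 3·0+1·4 = 4
D: 4·2 = 8 | 3·0+1·8 = 8
L: 4·4 = 16 | 3·4+1·4 = 16
A: 4·2 = 8 | 3·1+1·5 = 8
gcd(4,3,1) = 1

Coefficients: [4, 3, 1]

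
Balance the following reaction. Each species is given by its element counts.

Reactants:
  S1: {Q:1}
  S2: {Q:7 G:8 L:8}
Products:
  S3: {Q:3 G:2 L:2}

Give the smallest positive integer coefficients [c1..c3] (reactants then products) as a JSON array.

Q: 5·1+1·7 = 12 | 4·3 = 12
G: 5·0+1·8 = 8 | 4·2 = 8
L: 5·0+1·8 = 8 | 4·2 = 8
gcd(5,1,4) = 1

Coefficients: [5, 1, 4]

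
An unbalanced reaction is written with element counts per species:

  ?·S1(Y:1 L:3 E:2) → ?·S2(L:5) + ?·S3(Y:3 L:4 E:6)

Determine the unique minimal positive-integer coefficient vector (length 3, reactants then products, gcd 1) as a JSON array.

Y: 3·1 = 3 | 1·0+1·3 = 3
L: 3·3 = 9 | 1·5+1·4 = 9
E: 3·2 = 6 | 1·0+1·6 = 6
gcd(3,1,1) = 1

Coefficients: [3, 1, 1]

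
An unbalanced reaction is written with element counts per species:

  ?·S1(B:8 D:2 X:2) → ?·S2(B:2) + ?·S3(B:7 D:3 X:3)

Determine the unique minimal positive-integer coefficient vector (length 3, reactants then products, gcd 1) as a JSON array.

B: 3·8 = 24 | 5·2+2·7 = 24
D: 3·2 = 6 | 5·0+2·3 = 6
X: 3·2 = 6 | 5·0+2·3 = 6
gcd(3,5,2) = 1

Coefficients: [3, 5, 2]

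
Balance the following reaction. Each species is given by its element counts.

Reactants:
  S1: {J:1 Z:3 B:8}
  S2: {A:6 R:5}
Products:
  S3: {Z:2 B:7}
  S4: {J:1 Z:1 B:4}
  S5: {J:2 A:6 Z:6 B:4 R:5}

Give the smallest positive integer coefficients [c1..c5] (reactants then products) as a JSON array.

Coefficients: [6, 1, 4, 4, 1]

J: 6·1+1·0 = 6 | 4·0+4·1+1·2 = 6
A: 6·0+1·6 = 6 | 4·0+4·0+1·6 = 6
Z: 6·3+1·0 = 18 | 4·2+4·1+1·6 = 18
B: 6·8+1·0 = 48 | 4·7+4·4+1·4 = 48
R: 6·0+1·5 = 5 | 4·0+4·0+1·5 = 5
gcd(6,1,4,4,1) = 1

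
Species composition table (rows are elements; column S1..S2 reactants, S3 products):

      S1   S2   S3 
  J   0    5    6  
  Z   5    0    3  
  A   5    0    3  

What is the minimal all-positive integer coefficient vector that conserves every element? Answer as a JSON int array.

Coefficients: [3, 6, 5]

J: 3·0+6·5 = 30 | 5·6 = 30
Z: 3·5+6·0 = 15 | 5·3 = 15
A: 3·5+6·0 = 15 | 5·3 = 15
gcd(3,6,5) = 1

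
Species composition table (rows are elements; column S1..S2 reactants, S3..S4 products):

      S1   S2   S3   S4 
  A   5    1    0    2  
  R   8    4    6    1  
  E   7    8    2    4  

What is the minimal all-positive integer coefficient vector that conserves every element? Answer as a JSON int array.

Coefficients: [2, 2, 3, 6]

A: 2·5+2·1 = 12 | 3·0+6·2 = 12
R: 2·8+2·4 = 24 | 3·6+6·1 = 24
E: 2·7+2·8 = 30 | 3·2+6·4 = 30
gcd(2,2,3,6) = 1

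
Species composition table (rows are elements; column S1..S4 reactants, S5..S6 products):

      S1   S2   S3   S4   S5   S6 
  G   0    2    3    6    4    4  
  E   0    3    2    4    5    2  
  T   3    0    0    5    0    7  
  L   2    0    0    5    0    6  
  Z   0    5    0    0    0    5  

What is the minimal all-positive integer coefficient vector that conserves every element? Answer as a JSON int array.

G: 5·0+5·2+2·3+4·6 = 40 | 5·4+5·4 = 40
E: 5·0+5·3+2·2+4·4 = 35 | 5·5+5·2 = 35
T: 5·3+5·0+2·0+4·5 = 35 | 5·0+5·7 = 35
L: 5·2+5·0+2·0+4·5 = 30 | 5·0+5·6 = 30
Z: 5·0+5·5+2·0+4·0 = 25 | 5·0+5·5 = 25
gcd(5,5,2,4,5,5) = 1

Coefficients: [5, 5, 2, 4, 5, 5]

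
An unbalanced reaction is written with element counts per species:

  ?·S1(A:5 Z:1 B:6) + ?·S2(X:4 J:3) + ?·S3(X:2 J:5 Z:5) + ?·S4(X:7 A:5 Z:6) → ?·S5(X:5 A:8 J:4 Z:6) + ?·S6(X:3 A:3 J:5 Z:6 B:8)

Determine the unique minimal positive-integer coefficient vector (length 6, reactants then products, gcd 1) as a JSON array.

Coefficients: [4, 1, 4, 1, 2, 3]

X: 4·0+1·4+4·2+1·7 = 19 | 2·5+3·3 = 19
A: 4·5+1·0+4·0+1·5 = 25 | 2·8+3·3 = 25
J: 4·0+1·3+4·5+1·0 = 23 | 2·4+3·5 = 23
Z: 4·1+1·0+4·5+1·6 = 30 | 2·6+3·6 = 30
B: 4·6+1·0+4·0+1·0 = 24 | 2·0+3·8 = 24
gcd(4,1,4,1,2,3) = 1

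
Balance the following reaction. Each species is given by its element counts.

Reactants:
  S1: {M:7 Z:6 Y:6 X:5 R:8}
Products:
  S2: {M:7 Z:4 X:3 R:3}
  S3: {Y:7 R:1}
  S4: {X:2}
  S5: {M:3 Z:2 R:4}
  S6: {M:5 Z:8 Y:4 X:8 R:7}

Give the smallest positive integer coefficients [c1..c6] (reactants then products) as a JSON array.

Coefficients: [3, 1, 2, 2, 3, 1]

M: 3·7 = 21 | 1·7+2·0+2·0+3·3+1·5 = 21
Z: 3·6 = 18 | 1·4+2·0+2·0+3·2+1·8 = 18
Y: 3·6 = 18 | 1·0+2·7+2·0+3·0+1·4 = 18
X: 3·5 = 15 | 1·3+2·0+2·2+3·0+1·8 = 15
R: 3·8 = 24 | 1·3+2·1+2·0+3·4+1·7 = 24
gcd(3,1,2,2,3,1) = 1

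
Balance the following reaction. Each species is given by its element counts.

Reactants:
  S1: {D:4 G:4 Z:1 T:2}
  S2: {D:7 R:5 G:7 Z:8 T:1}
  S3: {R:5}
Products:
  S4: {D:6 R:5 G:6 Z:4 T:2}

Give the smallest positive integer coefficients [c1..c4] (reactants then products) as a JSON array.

Coefficients: [4, 2, 3, 5]

D: 4·4+2·7+3·0 = 30 | 5·6 = 30
R: 4·0+2·5+3·5 = 25 | 5·5 = 25
G: 4·4+2·7+3·0 = 30 | 5·6 = 30
Z: 4·1+2·8+3·0 = 20 | 5·4 = 20
T: 4·2+2·1+3·0 = 10 | 5·2 = 10
gcd(4,2,3,5) = 1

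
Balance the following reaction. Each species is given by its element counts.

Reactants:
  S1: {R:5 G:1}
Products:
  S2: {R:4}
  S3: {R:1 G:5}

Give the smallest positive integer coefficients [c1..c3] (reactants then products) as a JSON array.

Coefficients: [5, 6, 1]

R: 5·5 = 25 | 6·4+1·1 = 25
G: 5·1 = 5 | 6·0+1·5 = 5
gcd(5,6,1) = 1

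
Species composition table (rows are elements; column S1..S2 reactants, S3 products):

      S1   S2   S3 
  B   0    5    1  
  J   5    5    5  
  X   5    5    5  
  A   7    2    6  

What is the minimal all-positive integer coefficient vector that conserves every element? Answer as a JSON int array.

Coefficients: [4, 1, 5]

B: 4·0+1·5 = 5 | 5·1 = 5
J: 4·5+1·5 = 25 | 5·5 = 25
X: 4·5+1·5 = 25 | 5·5 = 25
A: 4·7+1·2 = 30 | 5·6 = 30
gcd(4,1,5) = 1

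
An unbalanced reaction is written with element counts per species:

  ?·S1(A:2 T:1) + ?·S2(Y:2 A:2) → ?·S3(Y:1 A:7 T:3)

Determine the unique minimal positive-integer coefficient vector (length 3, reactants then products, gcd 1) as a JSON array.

Coefficients: [6, 1, 2]

Y: 6·0+1·2 = 2 | 2·1 = 2
A: 6·2+1·2 = 14 | 2·7 = 14
T: 6·1+1·0 = 6 | 2·3 = 6
gcd(6,1,2) = 1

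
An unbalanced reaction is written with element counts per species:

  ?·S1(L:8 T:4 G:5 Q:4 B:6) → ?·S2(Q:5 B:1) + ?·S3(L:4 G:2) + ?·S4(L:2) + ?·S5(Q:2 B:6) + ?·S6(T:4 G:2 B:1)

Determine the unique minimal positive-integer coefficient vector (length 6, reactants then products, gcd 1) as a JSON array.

L: 4·8 = 32 | 2·0+6·4+4·2+3·0+4·0 = 32
T: 4·4 = 16 | 2·0+6·0+4·0+3·0+4·4 = 16
G: 4·5 = 20 | 2·0+6·2+4·0+3·0+4·2 = 20
Q: 4·4 = 16 | 2·5+6·0+4·0+3·2+4·0 = 16
B: 4·6 = 24 | 2·1+6·0+4·0+3·6+4·1 = 24
gcd(4,2,6,4,3,4) = 1

Coefficients: [4, 2, 6, 4, 3, 4]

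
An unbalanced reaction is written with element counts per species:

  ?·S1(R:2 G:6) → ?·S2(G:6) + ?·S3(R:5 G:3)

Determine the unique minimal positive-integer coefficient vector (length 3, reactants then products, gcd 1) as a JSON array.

R: 5·2 = 10 | 4·0+2·5 = 10
G: 5·6 = 30 | 4·6+2·3 = 30
gcd(5,4,2) = 1

Coefficients: [5, 4, 2]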